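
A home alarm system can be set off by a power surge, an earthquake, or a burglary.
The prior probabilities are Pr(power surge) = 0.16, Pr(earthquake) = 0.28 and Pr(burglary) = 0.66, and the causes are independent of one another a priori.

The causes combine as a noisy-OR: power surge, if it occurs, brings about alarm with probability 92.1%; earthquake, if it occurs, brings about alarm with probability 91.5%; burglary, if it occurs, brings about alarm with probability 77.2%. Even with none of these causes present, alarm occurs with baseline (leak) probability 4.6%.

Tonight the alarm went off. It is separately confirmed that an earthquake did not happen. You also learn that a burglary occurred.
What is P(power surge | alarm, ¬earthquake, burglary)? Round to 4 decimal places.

Under noisy-OR, P(alarm | causes) = 1 − (1−0.046)·∏(1−qᵢ) over the active causes.
Numerator (weight on configurations with power surge): 0.982817·0.16 = 0.157251
Denominator P(alarm | ¬earthquake, burglary): 0.782488·0.84 + 0.982817·0.16 = 0.814541
P(power surge | alarm, ¬earthquake, burglary) = 0.157251/0.814541 ≈ 0.1931

P(power surge | alarm, ¬earthquake, burglary) ≈ 0.1931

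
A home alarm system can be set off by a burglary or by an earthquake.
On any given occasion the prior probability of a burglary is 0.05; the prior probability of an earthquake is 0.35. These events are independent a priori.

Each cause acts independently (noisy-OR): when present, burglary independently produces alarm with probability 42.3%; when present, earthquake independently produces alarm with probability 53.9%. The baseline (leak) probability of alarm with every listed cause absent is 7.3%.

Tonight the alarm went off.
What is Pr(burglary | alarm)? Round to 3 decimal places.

Pr(burglary | alarm) ≈ 0.107

Under noisy-OR, P(alarm | causes) = 1 − (1−0.073)·∏(1−qᵢ) over the active causes.
Enumerate the 4 (burglary, earthquake) configurations and weight by the priors:
  P(alarm) = 0.073×0.95×0.65 + 0.572653×0.95×0.35 + 0.465121×0.05×0.65 + 0.753421×0.05×0.35
        = 0.045077 + 0.190407 + 0.015116 + 0.013185 = 0.263785
Configurations with burglary contribute 0.028301, so
  P(burglary | alarm) = 0.028301 / 0.263785 ≈ 0.107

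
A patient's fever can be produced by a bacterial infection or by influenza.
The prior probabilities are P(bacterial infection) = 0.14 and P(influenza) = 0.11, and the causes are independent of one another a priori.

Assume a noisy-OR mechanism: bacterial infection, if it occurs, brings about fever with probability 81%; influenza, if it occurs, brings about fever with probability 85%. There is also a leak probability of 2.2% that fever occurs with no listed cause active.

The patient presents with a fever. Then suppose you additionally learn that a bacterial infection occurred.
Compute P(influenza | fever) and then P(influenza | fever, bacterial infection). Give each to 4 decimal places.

P(influenza | fever) ≈ 0.4472; P(influenza | fever, bacterial infection) ≈ 0.1286

Under noisy-OR, P(fever | causes) = 1 − (1−0.022)·∏(1−qᵢ) over the active causes.
Numerator (weight on configurations with influenza): 0.080722 + 0.014971 = 0.095693
Normalizer over all consistent configurations: 0.022·0.86·0.89 + 0.8533·0.86·0.11 + 0.81418·0.14·0.89 + 0.972127·0.14·0.11 = 0.213979
Posterior = 0.095693 / 0.213979 ≈ 0.4472

With the extra evidence:
P(fever | bacterial infection) = 0.81418·0.89 + 0.972127·0.11 = 0.724620 + 0.106934 = 0.831554
The influenza-present share is 0.972127·0.11 = 0.106934.
So P(influenza | fever, bacterial infection) = 0.106934/0.831554 ≈ 0.1286.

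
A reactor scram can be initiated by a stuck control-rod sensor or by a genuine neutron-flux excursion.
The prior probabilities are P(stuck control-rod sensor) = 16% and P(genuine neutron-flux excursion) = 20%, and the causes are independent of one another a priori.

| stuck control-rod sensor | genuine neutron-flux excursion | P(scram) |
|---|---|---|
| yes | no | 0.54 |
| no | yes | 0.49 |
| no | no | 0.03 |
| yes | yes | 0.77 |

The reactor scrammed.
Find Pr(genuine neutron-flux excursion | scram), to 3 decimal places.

Pr(genuine neutron-flux excursion | scram) ≈ 0.545

By total probability over the 4 (stuck control-rod sensor, genuine neutron-flux excursion) configurations:
  P(scram) = 0.03×0.84×0.8 + 0.49×0.84×0.2 + 0.54×0.16×0.8 + 0.77×0.16×0.2
        = 0.020160 + 0.082320 + 0.069120 + 0.024640 = 0.196240
Keeping only the genuine neutron-flux excursion-present terms gives 0.106960, so
  P(genuine neutron-flux excursion | scram) = 0.106960 / 0.196240 ≈ 0.545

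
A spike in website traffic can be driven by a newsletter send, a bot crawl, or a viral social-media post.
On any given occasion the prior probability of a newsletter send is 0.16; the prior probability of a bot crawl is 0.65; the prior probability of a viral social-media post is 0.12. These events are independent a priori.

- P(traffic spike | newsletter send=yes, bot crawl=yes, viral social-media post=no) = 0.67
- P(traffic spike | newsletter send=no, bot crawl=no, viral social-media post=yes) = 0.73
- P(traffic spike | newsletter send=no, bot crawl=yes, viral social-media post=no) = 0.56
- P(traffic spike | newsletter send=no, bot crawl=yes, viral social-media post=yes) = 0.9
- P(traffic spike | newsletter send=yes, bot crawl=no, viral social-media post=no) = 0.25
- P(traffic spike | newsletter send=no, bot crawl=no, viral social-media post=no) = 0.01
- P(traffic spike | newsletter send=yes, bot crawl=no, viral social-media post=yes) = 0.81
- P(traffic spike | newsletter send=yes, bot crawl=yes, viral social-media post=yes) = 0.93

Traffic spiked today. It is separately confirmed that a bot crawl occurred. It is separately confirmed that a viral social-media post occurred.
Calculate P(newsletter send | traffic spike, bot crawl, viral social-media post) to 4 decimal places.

P(newsletter send | traffic spike, bot crawl, viral social-media post) ≈ 0.1645

Sum P(traffic spike|·) weighted by the priors over both values of newsletter send:
  P(traffic spike | bot crawl, viral social-media post) = 0.9×0.84 + 0.93×0.16
        = 0.756000 + 0.148800 = 0.904800
The terms with newsletter send present sum to 0.148800, so
  P(newsletter send | traffic spike, bot crawl, viral social-media post) = 0.148800 / 0.904800 ≈ 0.1645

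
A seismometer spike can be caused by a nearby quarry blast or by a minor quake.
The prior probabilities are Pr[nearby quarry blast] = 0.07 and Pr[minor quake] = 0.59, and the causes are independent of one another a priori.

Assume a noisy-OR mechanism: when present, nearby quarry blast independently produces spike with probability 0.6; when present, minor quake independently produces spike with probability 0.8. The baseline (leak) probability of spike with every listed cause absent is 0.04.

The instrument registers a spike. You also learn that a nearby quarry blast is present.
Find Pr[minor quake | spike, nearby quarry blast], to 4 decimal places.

Under noisy-OR, P(spike | causes) = 1 − (1−0.04)·∏(1−qᵢ) over the active causes.
Weight on minor quake=true, given the evidence: 0.9232·0.59 = 0.544688
Denominator P(spike | nearby quarry blast): 0.616·0.41 + 0.9232·0.59 = 0.797248
Posterior = 0.544688 / 0.797248 ≈ 0.6832

Pr[minor quake | spike, nearby quarry blast] ≈ 0.6832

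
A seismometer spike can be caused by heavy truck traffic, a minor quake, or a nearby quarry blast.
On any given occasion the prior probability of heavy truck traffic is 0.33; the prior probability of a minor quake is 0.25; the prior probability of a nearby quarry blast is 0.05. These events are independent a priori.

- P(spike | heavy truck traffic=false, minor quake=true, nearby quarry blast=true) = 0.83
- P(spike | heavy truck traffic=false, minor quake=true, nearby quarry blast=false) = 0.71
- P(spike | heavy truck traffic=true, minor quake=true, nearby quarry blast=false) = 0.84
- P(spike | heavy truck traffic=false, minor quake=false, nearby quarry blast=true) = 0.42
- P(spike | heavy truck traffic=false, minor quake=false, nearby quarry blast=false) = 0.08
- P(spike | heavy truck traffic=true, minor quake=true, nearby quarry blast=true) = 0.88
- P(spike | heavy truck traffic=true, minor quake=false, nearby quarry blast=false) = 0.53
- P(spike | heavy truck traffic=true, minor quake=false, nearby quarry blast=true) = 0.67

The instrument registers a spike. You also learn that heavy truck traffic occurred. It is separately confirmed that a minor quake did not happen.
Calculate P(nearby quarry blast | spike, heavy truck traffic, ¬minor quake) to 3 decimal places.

By total probability over both values of nearby quarry blast:
  P(spike | heavy truck traffic, ¬minor quake) = 0.53*0.95 + 0.67*0.05
        = 0.503500 + 0.033500 = 0.537000
Keeping only the nearby quarry blast-present terms gives 0.033500, so
  P(nearby quarry blast | spike, heavy truck traffic, ¬minor quake) = 0.033500 / 0.537000 ≈ 0.062

P(nearby quarry blast | spike, heavy truck traffic, ¬minor quake) ≈ 0.062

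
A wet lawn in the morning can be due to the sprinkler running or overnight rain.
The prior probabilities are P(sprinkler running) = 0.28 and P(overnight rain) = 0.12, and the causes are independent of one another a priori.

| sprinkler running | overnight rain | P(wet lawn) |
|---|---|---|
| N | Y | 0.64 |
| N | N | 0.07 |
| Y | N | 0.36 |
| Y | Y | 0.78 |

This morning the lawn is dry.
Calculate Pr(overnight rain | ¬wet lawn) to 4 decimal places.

Pr(overnight rain | ¬wet lawn) ≈ 0.0490

P(¬wet lawn) = 0.93*0.72*0.88 + 0.36*0.72*0.12 + 0.64*0.28*0.88 + 0.22*0.28*0.12 = 0.589248 + 0.031104 + 0.157696 + 0.007392 = 0.785440
Of this, 0.038496 comes from 0.031104 + 0.007392 (the overnight rain=true cases).
Hence the posterior is 0.038496/0.785440 ≈ 0.0490.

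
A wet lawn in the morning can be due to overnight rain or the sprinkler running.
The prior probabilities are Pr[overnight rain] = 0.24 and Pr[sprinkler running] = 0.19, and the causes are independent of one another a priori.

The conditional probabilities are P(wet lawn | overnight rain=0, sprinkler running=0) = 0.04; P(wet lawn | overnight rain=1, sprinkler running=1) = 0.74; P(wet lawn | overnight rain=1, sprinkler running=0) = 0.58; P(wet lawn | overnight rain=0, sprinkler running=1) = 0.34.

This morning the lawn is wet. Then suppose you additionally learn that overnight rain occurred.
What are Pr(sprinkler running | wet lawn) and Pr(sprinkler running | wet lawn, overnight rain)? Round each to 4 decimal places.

Pr(sprinkler running | wet lawn) ≈ 0.3762; Pr(sprinkler running | wet lawn, overnight rain) ≈ 0.2303

For the numerator, keep only sprinkler running=true terms: 0.049096 + 0.033744 = 0.082840
Normalizer over all consistent configurations: 0.04*0.76*0.81 + 0.34*0.76*0.19 + 0.58*0.24*0.81 + 0.74*0.24*0.19 = 0.220216
Posterior = 0.082840 / 0.220216 ≈ 0.3762

Now condition on the additional information:
P(wet lawn | overnight rain) = 0.58×0.81 + 0.74×0.19 = 0.469800 + 0.140600 = 0.610400
Of this, 0.140600 comes from 0.74×0.19 (the sprinkler running=true cases).
Hence the posterior is 0.140600/0.610400 ≈ 0.2303.
Conditioning on overnight rain lowers the posterior on sprinkler running: the classic explaining-away effect in a common-effect structure.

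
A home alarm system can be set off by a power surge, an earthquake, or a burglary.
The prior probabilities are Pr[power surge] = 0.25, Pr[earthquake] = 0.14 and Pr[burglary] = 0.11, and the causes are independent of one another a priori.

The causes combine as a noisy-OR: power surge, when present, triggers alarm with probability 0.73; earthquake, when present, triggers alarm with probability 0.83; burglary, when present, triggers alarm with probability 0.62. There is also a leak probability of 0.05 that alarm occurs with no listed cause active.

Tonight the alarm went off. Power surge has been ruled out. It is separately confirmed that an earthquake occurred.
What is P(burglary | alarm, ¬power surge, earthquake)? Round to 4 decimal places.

P(burglary | alarm, ¬power surge, earthquake) ≈ 0.1215

Under noisy-OR, P(alarm | causes) = 1 − (1−0.05)·∏(1−qᵢ) over the active causes.
Sum P(alarm|·) weighted by the priors over both values of burglary:
  P(alarm | ¬power surge, earthquake) = 0.8385·0.89 + 0.93863·0.11
        = 0.746265 + 0.103249 = 0.849514
Keeping only the burglary-present terms gives 0.103249, so
  P(burglary | alarm, ¬power surge, earthquake) = 0.103249 / 0.849514 ≈ 0.1215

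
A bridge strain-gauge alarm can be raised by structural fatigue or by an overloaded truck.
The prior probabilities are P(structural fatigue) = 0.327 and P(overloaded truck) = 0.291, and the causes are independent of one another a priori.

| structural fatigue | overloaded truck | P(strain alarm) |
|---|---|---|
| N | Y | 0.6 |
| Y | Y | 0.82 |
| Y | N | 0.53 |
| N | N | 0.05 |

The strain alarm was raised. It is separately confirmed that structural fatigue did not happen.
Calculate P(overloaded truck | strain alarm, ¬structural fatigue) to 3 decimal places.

P(overloaded truck | strain alarm, ¬structural fatigue) ≈ 0.831

Numerator (weight on configurations with overloaded truck): 0.6×0.291 = 0.174600
The normalizing constant is 0.05×0.709 + 0.6×0.291 = 0.210050
P(overloaded truck | strain alarm, ¬structural fatigue) = 0.174600/0.210050 ≈ 0.831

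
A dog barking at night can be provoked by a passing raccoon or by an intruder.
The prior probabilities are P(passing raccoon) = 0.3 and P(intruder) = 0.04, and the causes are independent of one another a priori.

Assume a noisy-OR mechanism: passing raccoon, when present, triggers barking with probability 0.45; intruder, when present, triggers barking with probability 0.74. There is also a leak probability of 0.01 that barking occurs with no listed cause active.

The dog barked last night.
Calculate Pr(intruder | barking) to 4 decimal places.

Under noisy-OR, P(barking | causes) = 1 − (1−0.01)·∏(1−qᵢ) over the active causes.
By total probability over the 4 (passing raccoon, intruder) configurations:
  P(barking) = 0.01×0.7×0.96 + 0.7426×0.7×0.04 + 0.4555×0.3×0.96 + 0.85843×0.3×0.04
        = 0.006720 + 0.020793 + 0.131184 + 0.010301 = 0.168998
Keeping only the intruder-present terms gives 0.031094, so
  P(intruder | barking) = 0.031094 / 0.168998 ≈ 0.1840

Pr(intruder | barking) ≈ 0.1840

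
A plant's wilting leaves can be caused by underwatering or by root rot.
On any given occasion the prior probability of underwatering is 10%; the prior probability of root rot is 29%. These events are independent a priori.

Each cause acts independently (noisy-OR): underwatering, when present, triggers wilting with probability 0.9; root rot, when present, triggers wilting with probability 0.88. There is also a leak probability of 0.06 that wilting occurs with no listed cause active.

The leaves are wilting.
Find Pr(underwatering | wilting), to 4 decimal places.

Under noisy-OR, P(wilting | causes) = 1 − (1−0.06)·∏(1−qᵢ) over the active causes.
P(wilting) = 0.06·0.9·0.71 + 0.8872·0.9·0.29 + 0.906·0.1·0.71 + 0.98872·0.1·0.29 = 0.038340 + 0.231559 + 0.064326 + 0.028673 = 0.362898
Of this, 0.092999 comes from 0.064326 + 0.028673 (the underwatering=true cases).
So P(underwatering | wilting) = 0.092999/0.362898 ≈ 0.2563.

Pr(underwatering | wilting) ≈ 0.2563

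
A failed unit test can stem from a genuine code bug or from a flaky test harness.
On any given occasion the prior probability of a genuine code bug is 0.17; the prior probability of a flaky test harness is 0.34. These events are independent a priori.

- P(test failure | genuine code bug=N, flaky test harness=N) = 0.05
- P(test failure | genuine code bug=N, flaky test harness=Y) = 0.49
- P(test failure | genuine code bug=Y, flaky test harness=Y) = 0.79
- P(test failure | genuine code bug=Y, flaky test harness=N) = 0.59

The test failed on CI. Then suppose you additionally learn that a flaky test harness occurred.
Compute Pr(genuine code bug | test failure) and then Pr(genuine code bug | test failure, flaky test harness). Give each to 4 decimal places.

P(test failure) = 0.05×0.83×0.66 + 0.49×0.83×0.34 + 0.59×0.17×0.66 + 0.79×0.17×0.34 = 0.027390 + 0.138278 + 0.066198 + 0.045662 = 0.277528
Of this, 0.111860 comes from 0.066198 + 0.045662 (the genuine code bug=true cases).
P(genuine code bug | test failure) = 0.111860 / 0.277528 ≈ 0.4031

Now also conditioning on flaky test harness=true:
By total probability over both values of genuine code bug:
  P(test failure | flaky test harness) = 0.49×0.83 + 0.79×0.17
        = 0.406700 + 0.134300 = 0.541000
Configurations with genuine code bug contribute 0.134300, so
  P(genuine code bug | test failure, flaky test harness) = 0.134300 / 0.541000 ≈ 0.2482
— flaky test harness explains away the evidence for genuine code bug.

Pr(genuine code bug | test failure) ≈ 0.4031; Pr(genuine code bug | test failure, flaky test harness) ≈ 0.2482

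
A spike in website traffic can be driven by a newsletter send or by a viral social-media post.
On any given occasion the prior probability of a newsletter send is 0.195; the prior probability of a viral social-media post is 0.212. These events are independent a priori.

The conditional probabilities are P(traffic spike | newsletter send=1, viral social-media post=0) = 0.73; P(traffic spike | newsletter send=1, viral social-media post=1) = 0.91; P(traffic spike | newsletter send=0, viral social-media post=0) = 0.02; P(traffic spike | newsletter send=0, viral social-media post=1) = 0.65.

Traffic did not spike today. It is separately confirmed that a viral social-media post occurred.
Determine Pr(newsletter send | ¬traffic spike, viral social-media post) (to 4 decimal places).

P(¬traffic spike | viral social-media post) = 0.35×0.805 + 0.09×0.195 = 0.281750 + 0.017550 = 0.299300
Of this, 0.017550 comes from 0.09×0.195 (the newsletter send=true cases).
P(newsletter send | ¬traffic spike, viral social-media post) = 0.017550 / 0.299300 ≈ 0.0586

Pr(newsletter send | ¬traffic spike, viral social-media post) ≈ 0.0586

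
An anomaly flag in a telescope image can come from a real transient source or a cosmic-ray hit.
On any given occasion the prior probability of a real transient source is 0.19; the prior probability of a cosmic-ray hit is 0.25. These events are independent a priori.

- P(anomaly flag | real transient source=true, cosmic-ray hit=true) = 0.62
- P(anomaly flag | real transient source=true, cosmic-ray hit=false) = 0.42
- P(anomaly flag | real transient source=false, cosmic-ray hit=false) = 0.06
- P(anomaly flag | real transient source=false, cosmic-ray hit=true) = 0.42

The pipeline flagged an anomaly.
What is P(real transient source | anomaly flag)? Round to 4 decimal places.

P(anomaly flag) = 0.06*0.81*0.75 + 0.42*0.81*0.25 + 0.42*0.19*0.75 + 0.62*0.19*0.25 = 0.036450 + 0.085050 + 0.059850 + 0.029450 = 0.210800
The real transient source-present share is 0.059850 + 0.029450 = 0.089300.
Hence the posterior is 0.089300/0.210800 ≈ 0.4236.

P(real transient source | anomaly flag) ≈ 0.4236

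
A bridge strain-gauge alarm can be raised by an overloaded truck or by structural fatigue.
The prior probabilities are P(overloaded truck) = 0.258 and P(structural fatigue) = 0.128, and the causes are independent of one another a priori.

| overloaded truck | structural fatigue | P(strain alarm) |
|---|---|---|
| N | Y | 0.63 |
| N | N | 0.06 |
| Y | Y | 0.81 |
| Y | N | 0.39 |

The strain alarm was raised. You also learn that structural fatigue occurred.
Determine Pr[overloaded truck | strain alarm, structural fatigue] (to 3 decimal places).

Pr[overloaded truck | strain alarm, structural fatigue] ≈ 0.309

P(strain alarm | structural fatigue) = 0.63×0.742 + 0.81×0.258 = 0.467460 + 0.208980 = 0.676440
Restricting to configurations with overloaded truck present: 0.81×0.258 = 0.208980.
P(overloaded truck | strain alarm, structural fatigue) = 0.208980 / 0.676440 ≈ 0.309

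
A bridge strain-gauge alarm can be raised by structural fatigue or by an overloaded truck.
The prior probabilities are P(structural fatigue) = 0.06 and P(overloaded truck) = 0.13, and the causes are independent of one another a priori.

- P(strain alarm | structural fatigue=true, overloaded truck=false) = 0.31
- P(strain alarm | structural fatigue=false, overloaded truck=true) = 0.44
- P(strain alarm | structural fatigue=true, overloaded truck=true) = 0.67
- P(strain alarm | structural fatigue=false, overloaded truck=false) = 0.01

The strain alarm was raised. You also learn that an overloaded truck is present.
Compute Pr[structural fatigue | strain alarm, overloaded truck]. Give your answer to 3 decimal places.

Pr[structural fatigue | strain alarm, overloaded truck] ≈ 0.089

P(strain alarm | overloaded truck) = 0.44×0.94 + 0.67×0.06 = 0.413600 + 0.040200 = 0.453800
The structural fatigue-present share is 0.67×0.06 = 0.040200.
Hence the posterior is 0.040200/0.453800 ≈ 0.089.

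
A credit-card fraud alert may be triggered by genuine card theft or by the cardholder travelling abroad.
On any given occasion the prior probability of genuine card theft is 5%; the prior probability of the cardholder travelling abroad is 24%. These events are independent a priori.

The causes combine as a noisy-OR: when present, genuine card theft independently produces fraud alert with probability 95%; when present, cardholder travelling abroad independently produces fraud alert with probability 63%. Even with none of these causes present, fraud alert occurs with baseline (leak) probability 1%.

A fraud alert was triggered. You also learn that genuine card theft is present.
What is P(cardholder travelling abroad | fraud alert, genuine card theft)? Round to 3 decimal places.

P(cardholder travelling abroad | fraud alert, genuine card theft) ≈ 0.246

Under noisy-OR, P(fraud alert | causes) = 1 − (1−0.01)·∏(1−qᵢ) over the active causes.
Numerator (weight on configurations with cardholder travelling abroad): 0.981685×0.24 = 0.235604
Normalizer over all consistent configurations: 0.9505×0.76 + 0.981685×0.24 = 0.957984
Posterior = 0.235604 / 0.957984 ≈ 0.246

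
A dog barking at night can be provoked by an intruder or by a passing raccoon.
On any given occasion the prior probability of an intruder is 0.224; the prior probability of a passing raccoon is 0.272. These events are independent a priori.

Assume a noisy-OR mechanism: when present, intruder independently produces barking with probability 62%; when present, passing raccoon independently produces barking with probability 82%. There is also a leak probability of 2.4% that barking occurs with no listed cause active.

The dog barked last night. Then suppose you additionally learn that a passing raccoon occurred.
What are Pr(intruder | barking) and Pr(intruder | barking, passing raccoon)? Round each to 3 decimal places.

Pr(intruder | barking) ≈ 0.460; Pr(intruder | barking, passing raccoon) ≈ 0.246

Under noisy-OR, P(barking | causes) = 1 − (1−0.024)·∏(1−qᵢ) over the active causes.
Enumerate the 4 (intruder, passing raccoon) configurations and weight by the priors:
  P(barking) = 0.024×0.776×0.728 + 0.82432×0.776×0.272 + 0.62912×0.224×0.728 + 0.933242×0.224×0.272
        = 0.013558 + 0.173991 + 0.102592 + 0.056861 = 0.347002
The terms with intruder present sum to 0.159453, so
  P(intruder | barking) = 0.159453 / 0.347002 ≈ 0.460

With the extra evidence:
Sum P(barking|·) weighted by the priors over both values of intruder:
  P(barking | passing raccoon) = 0.82432*0.776 + 0.933242*0.224
        = 0.639672 + 0.209046 = 0.848718
Keeping only the intruder-present terms gives 0.209046, so
  P(intruder | barking, passing raccoon) = 0.209046 / 0.848718 ≈ 0.246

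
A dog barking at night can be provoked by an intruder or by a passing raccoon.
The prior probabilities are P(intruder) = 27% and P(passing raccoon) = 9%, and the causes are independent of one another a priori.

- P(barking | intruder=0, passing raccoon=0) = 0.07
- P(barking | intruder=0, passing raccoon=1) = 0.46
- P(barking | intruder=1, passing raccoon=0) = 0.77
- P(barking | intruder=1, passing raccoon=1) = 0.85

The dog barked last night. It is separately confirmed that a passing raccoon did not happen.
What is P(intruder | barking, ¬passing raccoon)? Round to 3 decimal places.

P(intruder | barking, ¬passing raccoon) ≈ 0.803

Sum P(barking|·) weighted by the priors over both values of intruder:
  P(barking | ¬passing raccoon) = 0.07·0.73 + 0.77·0.27
        = 0.051100 + 0.207900 = 0.259000
Keeping only the intruder-present terms gives 0.207900, so
  P(intruder | barking, ¬passing raccoon) = 0.207900 / 0.259000 ≈ 0.803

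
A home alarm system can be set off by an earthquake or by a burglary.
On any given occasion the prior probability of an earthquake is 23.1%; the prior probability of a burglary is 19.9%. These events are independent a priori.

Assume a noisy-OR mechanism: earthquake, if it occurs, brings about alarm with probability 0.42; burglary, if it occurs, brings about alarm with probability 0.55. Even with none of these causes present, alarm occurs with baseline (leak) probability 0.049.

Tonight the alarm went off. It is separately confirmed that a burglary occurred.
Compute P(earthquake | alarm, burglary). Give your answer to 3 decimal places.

P(earthquake | alarm, burglary) ≈ 0.283

Under noisy-OR, P(alarm | causes) = 1 − (1−0.049)·∏(1−qᵢ) over the active causes.
Enumerate both values of earthquake and weight by the priors:
  P(alarm | burglary) = 0.57205·0.769 + 0.751789·0.231
        = 0.439906 + 0.173663 = 0.613569
The terms with earthquake present sum to 0.173663, so
  P(earthquake | alarm, burglary) = 0.173663 / 0.613569 ≈ 0.283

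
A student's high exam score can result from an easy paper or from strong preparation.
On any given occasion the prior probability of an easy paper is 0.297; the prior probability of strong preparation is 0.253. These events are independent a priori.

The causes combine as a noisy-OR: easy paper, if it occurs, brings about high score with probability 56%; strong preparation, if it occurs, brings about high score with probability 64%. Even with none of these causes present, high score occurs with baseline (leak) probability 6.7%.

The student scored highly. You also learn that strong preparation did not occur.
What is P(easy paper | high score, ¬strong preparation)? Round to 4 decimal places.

Under noisy-OR, P(high score | causes) = 1 − (1−0.067)·∏(1−qᵢ) over the active causes.
By total probability over both values of easy paper:
  P(high score | ¬strong preparation) = 0.067·0.703 + 0.58948·0.297
        = 0.047101 + 0.175076 = 0.222177
Keeping only the easy paper-present terms gives 0.175076, so
  P(easy paper | high score, ¬strong preparation) = 0.175076 / 0.222177 ≈ 0.7880

P(easy paper | high score, ¬strong preparation) ≈ 0.7880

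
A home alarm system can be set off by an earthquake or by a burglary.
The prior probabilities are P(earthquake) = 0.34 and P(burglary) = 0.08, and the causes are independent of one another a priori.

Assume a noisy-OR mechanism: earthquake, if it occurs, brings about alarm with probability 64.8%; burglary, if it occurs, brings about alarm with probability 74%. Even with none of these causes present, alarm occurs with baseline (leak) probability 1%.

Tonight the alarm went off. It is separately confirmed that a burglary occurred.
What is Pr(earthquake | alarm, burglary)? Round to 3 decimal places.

Pr(earthquake | alarm, burglary) ≈ 0.387

Under noisy-OR, P(alarm | causes) = 1 − (1−0.01)·∏(1−qᵢ) over the active causes.
Enumerate both values of earthquake and weight by the priors:
  P(alarm | burglary) = 0.7426·0.66 + 0.909395·0.34
        = 0.490116 + 0.309194 = 0.799310
Configurations with earthquake contribute 0.309194, so
  P(earthquake | alarm, burglary) = 0.309194 / 0.799310 ≈ 0.387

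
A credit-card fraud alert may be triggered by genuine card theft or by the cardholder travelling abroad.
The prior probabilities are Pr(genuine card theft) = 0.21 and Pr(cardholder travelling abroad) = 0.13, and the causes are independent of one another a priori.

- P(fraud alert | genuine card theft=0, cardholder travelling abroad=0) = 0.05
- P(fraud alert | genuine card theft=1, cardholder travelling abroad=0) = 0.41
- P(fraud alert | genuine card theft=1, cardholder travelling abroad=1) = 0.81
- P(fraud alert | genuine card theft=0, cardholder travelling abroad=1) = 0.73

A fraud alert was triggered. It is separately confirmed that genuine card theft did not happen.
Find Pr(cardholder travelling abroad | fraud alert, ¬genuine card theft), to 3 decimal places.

P(fraud alert | ¬genuine card theft) = 0.05·0.87 + 0.73·0.13 = 0.043500 + 0.094900 = 0.138400
The cardholder travelling abroad-present share is 0.73·0.13 = 0.094900.
So P(cardholder travelling abroad | fraud alert, ¬genuine card theft) = 0.094900/0.138400 ≈ 0.686.

Pr(cardholder travelling abroad | fraud alert, ¬genuine card theft) ≈ 0.686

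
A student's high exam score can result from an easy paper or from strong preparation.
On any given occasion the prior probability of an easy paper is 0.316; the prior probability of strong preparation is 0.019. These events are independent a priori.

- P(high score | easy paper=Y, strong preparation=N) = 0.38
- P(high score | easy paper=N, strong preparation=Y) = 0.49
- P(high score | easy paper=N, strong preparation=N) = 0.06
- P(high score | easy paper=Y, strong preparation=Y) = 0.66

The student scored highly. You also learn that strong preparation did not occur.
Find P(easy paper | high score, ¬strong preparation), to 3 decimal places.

P(high score | ¬strong preparation) = 0.06×0.684 + 0.38×0.316 = 0.041040 + 0.120080 = 0.161120
Of this, 0.120080 comes from 0.38×0.316 (the easy paper=true cases).
So P(easy paper | high score, ¬strong preparation) = 0.120080/0.161120 ≈ 0.745.

P(easy paper | high score, ¬strong preparation) ≈ 0.745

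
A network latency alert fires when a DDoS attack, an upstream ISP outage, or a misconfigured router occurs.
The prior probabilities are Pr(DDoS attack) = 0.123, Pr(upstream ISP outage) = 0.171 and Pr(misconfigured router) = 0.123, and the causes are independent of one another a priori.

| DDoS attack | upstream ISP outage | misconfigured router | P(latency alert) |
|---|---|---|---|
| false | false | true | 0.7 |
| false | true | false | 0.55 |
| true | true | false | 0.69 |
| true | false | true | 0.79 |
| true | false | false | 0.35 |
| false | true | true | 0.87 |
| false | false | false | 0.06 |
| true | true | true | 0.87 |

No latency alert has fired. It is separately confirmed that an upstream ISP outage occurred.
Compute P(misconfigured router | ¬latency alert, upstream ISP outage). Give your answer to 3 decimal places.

By total probability over the 4 (DDoS attack, misconfigured router) configurations:
  P(¬latency alert | upstream ISP outage) = 0.45*0.877*0.877 + 0.13*0.877*0.123 + 0.31*0.123*0.877 + 0.13*0.123*0.123
        = 0.346108 + 0.014023 + 0.033440 + 0.001967 = 0.395538
Keeping only the misconfigured router-present terms gives 0.015990, so
  P(misconfigured router | ¬latency alert, upstream ISP outage) = 0.015990 / 0.395538 ≈ 0.040

P(misconfigured router | ¬latency alert, upstream ISP outage) ≈ 0.040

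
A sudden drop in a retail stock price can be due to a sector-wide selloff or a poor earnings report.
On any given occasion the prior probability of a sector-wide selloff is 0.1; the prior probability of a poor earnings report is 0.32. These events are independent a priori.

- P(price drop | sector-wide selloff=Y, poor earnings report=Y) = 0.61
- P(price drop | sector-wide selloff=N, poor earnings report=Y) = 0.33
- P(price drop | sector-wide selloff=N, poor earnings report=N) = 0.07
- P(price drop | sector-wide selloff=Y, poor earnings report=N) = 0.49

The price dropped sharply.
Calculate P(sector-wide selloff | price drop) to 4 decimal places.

Weight on sector-wide selloff=true, given the evidence: 0.033320 + 0.019520 = 0.052840
Normalizer over all consistent configurations: 0.07×0.9×0.68 + 0.33×0.9×0.32 + 0.49×0.1×0.68 + 0.61×0.1×0.32 = 0.190720
P(sector-wide selloff | price drop) = 0.052840/0.190720 ≈ 0.2771

P(sector-wide selloff | price drop) ≈ 0.2771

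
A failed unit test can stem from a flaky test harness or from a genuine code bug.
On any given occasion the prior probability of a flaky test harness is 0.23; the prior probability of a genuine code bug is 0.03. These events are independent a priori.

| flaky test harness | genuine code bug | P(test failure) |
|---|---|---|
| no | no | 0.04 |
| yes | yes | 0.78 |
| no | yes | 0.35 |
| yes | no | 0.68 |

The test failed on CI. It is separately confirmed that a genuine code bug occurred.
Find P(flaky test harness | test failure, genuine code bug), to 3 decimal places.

Sum P(test failure|·) weighted by the priors over both values of flaky test harness:
  P(test failure | genuine code bug) = 0.35×0.77 + 0.78×0.23
        = 0.269500 + 0.179400 = 0.448900
Configurations with flaky test harness contribute 0.179400, so
  P(flaky test harness | test failure, genuine code bug) = 0.179400 / 0.448900 ≈ 0.400

P(flaky test harness | test failure, genuine code bug) ≈ 0.400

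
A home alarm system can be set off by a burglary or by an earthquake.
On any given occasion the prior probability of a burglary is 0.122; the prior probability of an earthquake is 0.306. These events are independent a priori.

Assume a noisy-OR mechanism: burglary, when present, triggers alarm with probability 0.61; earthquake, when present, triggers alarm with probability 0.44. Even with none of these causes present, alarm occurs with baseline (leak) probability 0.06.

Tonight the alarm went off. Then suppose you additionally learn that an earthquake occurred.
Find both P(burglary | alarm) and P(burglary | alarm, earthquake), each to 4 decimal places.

P(burglary | alarm) ≈ 0.3371; P(burglary | alarm, earthquake) ≈ 0.1891

Under noisy-OR, P(alarm | causes) = 1 − (1−0.06)·∏(1−qᵢ) over the active causes.
Enumerate the 4 (burglary, earthquake) configurations and weight by the priors:
  P(alarm) = 0.06*0.878*0.694 + 0.4736*0.878*0.306 + 0.6334*0.122*0.694 + 0.794704*0.122*0.306
        = 0.036560 + 0.127241 + 0.053629 + 0.029668 = 0.247098
Keeping only the burglary-present terms gives 0.083297, so
  P(burglary | alarm) = 0.083297 / 0.247098 ≈ 0.3371

With the extra evidence:
By total probability over both values of burglary:
  P(alarm | earthquake) = 0.4736×0.878 + 0.794704×0.122
        = 0.415821 + 0.096954 = 0.512775
Keeping only the burglary-present terms gives 0.096954, so
  P(burglary | alarm, earthquake) = 0.096954 / 0.512775 ≈ 0.1891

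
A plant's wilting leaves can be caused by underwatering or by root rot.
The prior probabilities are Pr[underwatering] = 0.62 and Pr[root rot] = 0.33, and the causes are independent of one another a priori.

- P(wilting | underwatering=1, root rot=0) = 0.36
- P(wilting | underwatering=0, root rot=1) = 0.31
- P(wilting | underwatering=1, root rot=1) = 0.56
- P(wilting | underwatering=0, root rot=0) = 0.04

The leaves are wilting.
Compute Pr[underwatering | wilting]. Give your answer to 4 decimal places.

Pr[underwatering | wilting] ≈ 0.8434

P(wilting) = 0.04*0.38*0.67 + 0.31*0.38*0.33 + 0.36*0.62*0.67 + 0.56*0.62*0.33 = 0.010184 + 0.038874 + 0.149544 + 0.114576 = 0.313178
The underwatering-present share is 0.149544 + 0.114576 = 0.264120.
So P(underwatering | wilting) = 0.264120/0.313178 ≈ 0.8434.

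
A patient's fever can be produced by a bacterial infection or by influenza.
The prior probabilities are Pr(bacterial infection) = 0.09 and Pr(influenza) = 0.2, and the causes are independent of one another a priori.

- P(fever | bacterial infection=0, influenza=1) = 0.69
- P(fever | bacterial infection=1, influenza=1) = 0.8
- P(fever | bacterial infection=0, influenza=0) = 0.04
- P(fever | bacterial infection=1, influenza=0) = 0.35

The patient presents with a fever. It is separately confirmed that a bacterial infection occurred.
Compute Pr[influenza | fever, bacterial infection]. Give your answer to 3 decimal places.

For the numerator, keep only influenza=true terms: 0.8*0.2 = 0.160000
Normalizer over all consistent configurations: 0.35*0.8 + 0.8*0.2 = 0.440000
Posterior = 0.160000 / 0.440000 ≈ 0.364

Pr[influenza | fever, bacterial infection] ≈ 0.364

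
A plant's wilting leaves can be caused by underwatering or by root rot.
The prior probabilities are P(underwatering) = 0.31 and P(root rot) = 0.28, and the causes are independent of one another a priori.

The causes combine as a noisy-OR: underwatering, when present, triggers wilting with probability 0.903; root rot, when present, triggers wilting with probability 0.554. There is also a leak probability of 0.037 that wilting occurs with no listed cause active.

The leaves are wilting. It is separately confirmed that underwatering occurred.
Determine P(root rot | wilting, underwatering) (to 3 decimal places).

P(root rot | wilting, underwatering) ≈ 0.291

Under noisy-OR, P(wilting | causes) = 1 − (1−0.037)·∏(1−qᵢ) over the active causes.
For the numerator, keep only root rot=true terms: 0.958339×0.28 = 0.268335
The normalizing constant is 0.906589×0.72 + 0.958339×0.28 = 0.921079
Posterior = 0.268335 / 0.921079 ≈ 0.291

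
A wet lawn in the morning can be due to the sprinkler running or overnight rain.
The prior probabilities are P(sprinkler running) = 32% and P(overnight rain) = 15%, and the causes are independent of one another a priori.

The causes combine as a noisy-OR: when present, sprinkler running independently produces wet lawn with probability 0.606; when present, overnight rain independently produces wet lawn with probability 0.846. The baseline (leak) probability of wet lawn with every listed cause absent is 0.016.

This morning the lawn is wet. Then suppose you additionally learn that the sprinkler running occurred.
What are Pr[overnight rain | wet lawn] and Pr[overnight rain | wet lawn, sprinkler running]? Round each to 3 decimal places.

Under noisy-OR, P(wet lawn | causes) = 1 − (1−0.016)·∏(1−qᵢ) over the active causes.
P(wet lawn) = 0.016×0.68×0.85 + 0.848464×0.68×0.15 + 0.612304×0.32×0.85 + 0.940295×0.32×0.15 = 0.009248 + 0.086543 + 0.166547 + 0.045134 = 0.307472
The overnight rain-present share is 0.086543 + 0.045134 = 0.131677.
Hence the posterior is 0.131677/0.307472 ≈ 0.428.

Now condition on the additional information:
By total probability over both values of overnight rain:
  P(wet lawn | sprinkler running) = 0.612304·0.85 + 0.940295·0.15
        = 0.520458 + 0.141044 = 0.661502
The terms with overnight rain present sum to 0.141044, so
  P(overnight rain | wet lawn, sprinkler running) = 0.141044 / 0.661502 ≈ 0.213
Conditioning on sprinkler running lowers the posterior on overnight rain: the classic explaining-away effect in a common-effect structure.

Pr[overnight rain | wet lawn] ≈ 0.428; Pr[overnight rain | wet lawn, sprinkler running] ≈ 0.213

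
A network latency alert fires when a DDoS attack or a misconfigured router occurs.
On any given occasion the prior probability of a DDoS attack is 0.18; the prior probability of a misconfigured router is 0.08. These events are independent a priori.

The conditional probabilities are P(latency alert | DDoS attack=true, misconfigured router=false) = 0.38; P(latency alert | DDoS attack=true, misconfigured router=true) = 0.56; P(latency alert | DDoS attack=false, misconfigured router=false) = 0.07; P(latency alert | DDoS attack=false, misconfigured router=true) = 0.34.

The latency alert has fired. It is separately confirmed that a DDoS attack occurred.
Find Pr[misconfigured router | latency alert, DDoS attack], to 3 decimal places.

Pr[misconfigured router | latency alert, DDoS attack] ≈ 0.114

Numerator (weight on configurations with misconfigured router): 0.56*0.08 = 0.044800
The normalizing constant is 0.38*0.92 + 0.56*0.08 = 0.394400
P(misconfigured router | latency alert, DDoS attack) = 0.044800/0.394400 ≈ 0.114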